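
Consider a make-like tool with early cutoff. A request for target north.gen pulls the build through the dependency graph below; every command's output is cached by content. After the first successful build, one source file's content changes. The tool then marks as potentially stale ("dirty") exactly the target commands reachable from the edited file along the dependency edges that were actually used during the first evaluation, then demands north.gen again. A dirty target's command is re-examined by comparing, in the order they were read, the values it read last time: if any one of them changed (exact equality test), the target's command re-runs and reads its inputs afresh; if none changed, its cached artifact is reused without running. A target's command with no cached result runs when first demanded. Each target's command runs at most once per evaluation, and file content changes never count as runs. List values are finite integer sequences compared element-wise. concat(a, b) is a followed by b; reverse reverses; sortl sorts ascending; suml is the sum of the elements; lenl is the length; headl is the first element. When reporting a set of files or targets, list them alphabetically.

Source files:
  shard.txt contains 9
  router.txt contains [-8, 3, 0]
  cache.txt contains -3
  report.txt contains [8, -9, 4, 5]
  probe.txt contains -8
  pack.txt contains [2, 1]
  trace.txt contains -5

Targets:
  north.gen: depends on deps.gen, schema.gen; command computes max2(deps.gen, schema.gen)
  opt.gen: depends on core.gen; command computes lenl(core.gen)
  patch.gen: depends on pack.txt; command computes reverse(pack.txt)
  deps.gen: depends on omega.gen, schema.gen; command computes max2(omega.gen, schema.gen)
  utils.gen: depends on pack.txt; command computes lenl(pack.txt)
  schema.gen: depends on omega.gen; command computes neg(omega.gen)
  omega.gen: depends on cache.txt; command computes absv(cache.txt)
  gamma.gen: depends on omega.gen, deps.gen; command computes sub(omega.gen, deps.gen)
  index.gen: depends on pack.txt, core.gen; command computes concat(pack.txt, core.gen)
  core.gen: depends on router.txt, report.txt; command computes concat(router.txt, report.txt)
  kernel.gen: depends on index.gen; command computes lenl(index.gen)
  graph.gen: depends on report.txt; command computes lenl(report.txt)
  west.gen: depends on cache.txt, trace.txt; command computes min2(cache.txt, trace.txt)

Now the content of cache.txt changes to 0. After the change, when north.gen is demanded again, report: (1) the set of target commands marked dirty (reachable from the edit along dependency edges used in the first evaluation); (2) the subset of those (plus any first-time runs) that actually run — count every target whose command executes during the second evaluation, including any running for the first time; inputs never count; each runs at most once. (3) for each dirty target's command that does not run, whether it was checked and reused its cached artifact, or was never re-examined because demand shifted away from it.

The edit dirties: deps.gen, north.gen, omega.gen, schema.gen.
4 target commands run: deps.gen, north.gen, omega.gen, schema.gen.
No dirty target's command escaped a run.

First demand of the output computes:
  omega.gen = absv(-3) = 3
  schema.gen = neg(3) = -3
  deps.gen = max2(3, -3) = 3
  north.gen = max2(3, -3) = 3

After the edit, cleaning proceeds:
  omega.gen: a read changed (cache.txt -3->0) — executes, giving 0.
  schema.gen: a read changed (omega.gen 3->0) — executes, giving 0.
  deps.gen: a read changed (omega.gen 3->0; schema.gen -3->0) — executes, giving 0.
  north.gen: a read changed (deps.gen 3->0; schema.gen -3->0) — executes, giving 0.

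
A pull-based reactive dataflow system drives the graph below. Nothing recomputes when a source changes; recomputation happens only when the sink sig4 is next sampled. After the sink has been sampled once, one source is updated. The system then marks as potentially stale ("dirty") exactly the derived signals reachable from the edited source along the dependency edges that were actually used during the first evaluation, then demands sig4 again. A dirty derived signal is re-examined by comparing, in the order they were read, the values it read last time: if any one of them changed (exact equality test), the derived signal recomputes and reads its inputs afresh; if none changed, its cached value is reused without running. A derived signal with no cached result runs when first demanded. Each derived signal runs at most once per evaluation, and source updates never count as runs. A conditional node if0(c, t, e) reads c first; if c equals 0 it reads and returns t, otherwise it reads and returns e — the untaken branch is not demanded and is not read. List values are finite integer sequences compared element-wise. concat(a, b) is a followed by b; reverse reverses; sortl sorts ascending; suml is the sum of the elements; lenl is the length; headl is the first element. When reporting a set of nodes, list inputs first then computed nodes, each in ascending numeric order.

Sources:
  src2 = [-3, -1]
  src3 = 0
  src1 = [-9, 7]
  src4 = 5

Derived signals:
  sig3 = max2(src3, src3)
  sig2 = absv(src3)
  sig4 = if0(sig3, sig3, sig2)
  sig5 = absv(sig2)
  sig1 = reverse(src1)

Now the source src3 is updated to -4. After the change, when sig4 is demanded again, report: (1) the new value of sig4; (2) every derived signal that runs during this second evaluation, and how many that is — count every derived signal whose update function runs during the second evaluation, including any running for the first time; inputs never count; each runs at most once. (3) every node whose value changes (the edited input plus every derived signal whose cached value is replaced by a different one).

First evaluation (everything demanded from the output):
  sig3 = max2(0, 0) = 0
  sig4 = if0(sig3=0 -> then branch sig3) = 0

Propagation after the edit:
  sig2: demanded for the first time — runs, produces 4.
  sig3: runs — src3 0->-4; src3 0->-4; result -4.
  sig4: runs — sig3 0->-4; sig3 0->-4; result 4.

Key observation: a condition flipped, so demand reaches new nodes — sig2 runs for the first time.

New value of sig4: 4.
Derived signals that run: sig2, sig3, sig4 — 3 in total.
Values that change: src3, sig3, sig4.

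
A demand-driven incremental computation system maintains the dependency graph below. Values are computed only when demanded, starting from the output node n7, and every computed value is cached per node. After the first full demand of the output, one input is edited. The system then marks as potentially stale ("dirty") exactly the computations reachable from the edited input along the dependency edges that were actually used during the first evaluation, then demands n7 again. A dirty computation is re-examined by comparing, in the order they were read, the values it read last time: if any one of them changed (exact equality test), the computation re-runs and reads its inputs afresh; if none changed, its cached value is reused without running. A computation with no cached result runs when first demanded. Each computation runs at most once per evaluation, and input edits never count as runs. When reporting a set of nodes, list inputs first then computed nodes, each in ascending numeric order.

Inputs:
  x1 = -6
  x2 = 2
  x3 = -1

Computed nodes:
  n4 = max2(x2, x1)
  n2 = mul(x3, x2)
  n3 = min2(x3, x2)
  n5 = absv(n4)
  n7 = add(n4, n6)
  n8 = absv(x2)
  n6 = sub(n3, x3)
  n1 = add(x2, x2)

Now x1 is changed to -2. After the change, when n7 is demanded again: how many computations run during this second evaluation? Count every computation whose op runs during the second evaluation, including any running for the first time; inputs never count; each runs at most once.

First evaluation (everything demanded from the output):
  n3 = min2(-1, 2) = -1
  n4 = max2(2, -6) = 2
  n6 = sub(-1, -1) = 0
  n7 = add(2, 0) = 2

Propagation after the edit:
  n4: runs — x1 -6->-2; result 2 (same value as before).
  n7: checked — values it read are unchanged (n4 unchanged, n6 unchanged); reused cached 2 without running.

Key observation: the change is absorbed at n4 — it re-runs but produces the same value, and the output's value is unchanged.

Computations that run: n4 — 1 in total.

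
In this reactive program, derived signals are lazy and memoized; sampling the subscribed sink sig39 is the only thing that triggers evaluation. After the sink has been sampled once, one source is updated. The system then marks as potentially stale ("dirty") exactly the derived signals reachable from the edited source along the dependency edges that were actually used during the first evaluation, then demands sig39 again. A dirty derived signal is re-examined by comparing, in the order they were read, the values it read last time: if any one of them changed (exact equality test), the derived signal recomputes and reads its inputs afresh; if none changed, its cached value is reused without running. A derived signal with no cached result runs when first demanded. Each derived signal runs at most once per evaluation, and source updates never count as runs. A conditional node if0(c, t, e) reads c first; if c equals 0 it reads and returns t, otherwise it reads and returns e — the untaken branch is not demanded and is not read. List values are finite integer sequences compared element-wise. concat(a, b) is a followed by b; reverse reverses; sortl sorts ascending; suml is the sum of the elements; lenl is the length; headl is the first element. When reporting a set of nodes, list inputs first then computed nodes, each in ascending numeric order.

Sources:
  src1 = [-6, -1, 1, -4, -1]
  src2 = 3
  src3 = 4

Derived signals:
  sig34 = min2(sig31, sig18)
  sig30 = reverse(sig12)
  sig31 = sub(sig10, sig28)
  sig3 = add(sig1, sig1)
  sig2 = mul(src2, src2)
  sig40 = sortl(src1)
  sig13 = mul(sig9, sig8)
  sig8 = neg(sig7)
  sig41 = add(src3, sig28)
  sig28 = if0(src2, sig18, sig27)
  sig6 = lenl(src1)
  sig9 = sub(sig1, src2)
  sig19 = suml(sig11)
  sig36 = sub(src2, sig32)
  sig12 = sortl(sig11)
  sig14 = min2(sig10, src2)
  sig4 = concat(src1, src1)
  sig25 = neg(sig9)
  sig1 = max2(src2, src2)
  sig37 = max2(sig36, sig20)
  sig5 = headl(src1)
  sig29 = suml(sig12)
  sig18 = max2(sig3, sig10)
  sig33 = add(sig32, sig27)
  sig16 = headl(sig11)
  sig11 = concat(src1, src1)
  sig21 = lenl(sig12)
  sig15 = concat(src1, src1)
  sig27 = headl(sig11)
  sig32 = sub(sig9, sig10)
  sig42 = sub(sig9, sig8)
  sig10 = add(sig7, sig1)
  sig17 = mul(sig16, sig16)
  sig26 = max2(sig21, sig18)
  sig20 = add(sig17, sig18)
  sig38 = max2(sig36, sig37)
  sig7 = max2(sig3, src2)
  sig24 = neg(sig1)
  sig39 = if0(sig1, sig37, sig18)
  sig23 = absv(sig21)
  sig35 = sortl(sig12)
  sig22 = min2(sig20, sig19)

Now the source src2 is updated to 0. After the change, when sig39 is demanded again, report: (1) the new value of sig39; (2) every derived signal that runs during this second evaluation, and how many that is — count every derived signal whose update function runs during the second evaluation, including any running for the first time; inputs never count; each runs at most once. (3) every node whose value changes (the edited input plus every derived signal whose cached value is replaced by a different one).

Demanding sig39 again yields 36.
14 derived signals run: sig1, sig3, sig7, sig9, sig10, sig11, sig16, sig17, sig18, sig20, sig32, sig36, sig37, sig39.
The nodes whose values change: src2, sig1, sig3, sig7, sig10, sig18, sig39.
Note the branch switch — sig9, sig11, sig16, sig17, sig20, sig32, sig36, sig37 had no cache and run now for the first time.

First demand of the output computes:
  sig1 = max2(3, 3) = 3
  sig3 = add(3, 3) = 6
  sig7 = max2(6, 3) = 6
  sig10 = add(6, 3) = 9
  sig18 = max2(6, 9) = 9
  sig39 = if0(sig1=3 -> else branch sig18) = 9

After the edit, cleaning proceeds:
  sig1: a read changed (src2 3->0; src2 3->0) — executes, giving 0.
  sig3: a read changed (sig1 3->0; sig1 3->0) — executes, giving 0.
  sig7: a read changed (sig3 6->0; src2 3->0) — executes, giving 0.
  sig9: had never run; runs now, result 0.
  sig10: a read changed (sig7 6->0; sig1 3->0) — executes, giving 0.
  sig11: had never run; runs now, result [-6, -1, 1, -4, -1, -6, -1, 1, -4, -1].
  sig16: had never run; runs now, result -6.
  sig17: had never run; runs now, result 36.
  sig18: a read changed (sig3 6->0; sig10 9->0) — executes, giving 0.
  sig20: had never run; runs now, result 36.
  sig32: had never run; runs now, result 0.
  sig36: had never run; runs now, result 0.
  sig37: had never run; runs now, result 36.
  sig39: a read changed (sig1 3->0; sig18 9->0) — executes, giving 36.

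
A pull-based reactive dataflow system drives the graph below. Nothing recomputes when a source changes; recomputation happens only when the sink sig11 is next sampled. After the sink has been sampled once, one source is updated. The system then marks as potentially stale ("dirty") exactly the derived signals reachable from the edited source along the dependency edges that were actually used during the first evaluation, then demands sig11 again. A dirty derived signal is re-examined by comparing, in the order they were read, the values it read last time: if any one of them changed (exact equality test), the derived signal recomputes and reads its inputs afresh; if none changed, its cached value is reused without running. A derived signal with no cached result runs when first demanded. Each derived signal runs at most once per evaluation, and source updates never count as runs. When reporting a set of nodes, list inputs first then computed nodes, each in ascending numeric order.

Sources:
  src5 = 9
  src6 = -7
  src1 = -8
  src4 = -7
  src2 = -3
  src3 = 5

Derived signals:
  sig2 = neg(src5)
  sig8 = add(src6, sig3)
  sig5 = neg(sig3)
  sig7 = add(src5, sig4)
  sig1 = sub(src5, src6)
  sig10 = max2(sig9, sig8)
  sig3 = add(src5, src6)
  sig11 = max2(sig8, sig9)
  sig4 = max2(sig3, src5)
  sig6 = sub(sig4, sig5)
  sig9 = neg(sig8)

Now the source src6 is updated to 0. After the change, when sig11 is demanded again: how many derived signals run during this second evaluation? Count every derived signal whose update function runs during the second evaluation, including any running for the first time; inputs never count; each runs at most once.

Derived signals that run: sig3, sig8, sig9, sig11 — 4 in total.

First evaluation (everything demanded from the output):
  sig3 = add(9, -7) = 2
  sig8 = add(-7, 2) = -5
  sig9 = neg(-5) = 5
  sig11 = max2(-5, 5) = 5

Propagation after the edit:
  sig3: runs — src6 -7->0; result 9.
  sig8: runs — src6 -7->0; sig3 2->9; result 9.
  sig9: runs — sig8 -5->9; result -9.
  sig11: runs — sig8 -5->9; sig9 5->-9; result 9.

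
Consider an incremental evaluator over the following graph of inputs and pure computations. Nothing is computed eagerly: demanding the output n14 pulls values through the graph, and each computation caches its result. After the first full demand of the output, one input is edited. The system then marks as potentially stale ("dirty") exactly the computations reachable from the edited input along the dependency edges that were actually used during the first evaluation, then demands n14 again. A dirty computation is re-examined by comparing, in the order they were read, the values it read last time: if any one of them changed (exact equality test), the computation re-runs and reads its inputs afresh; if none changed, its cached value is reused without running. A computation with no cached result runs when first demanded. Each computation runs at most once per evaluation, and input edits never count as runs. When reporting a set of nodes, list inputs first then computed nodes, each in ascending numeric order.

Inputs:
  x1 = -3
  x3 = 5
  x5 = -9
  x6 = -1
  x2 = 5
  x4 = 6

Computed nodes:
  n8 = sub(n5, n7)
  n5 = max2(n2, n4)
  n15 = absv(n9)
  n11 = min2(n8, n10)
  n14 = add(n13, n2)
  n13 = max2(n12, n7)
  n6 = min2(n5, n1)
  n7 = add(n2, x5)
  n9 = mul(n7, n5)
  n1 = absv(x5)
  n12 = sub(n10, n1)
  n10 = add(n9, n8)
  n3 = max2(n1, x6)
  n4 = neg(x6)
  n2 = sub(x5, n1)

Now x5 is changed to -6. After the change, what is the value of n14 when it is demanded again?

Initial pass — values computed on the first demand:
  n1 = absv(-9) = 9
  n2 = sub(-9, 9) = -18
  n4 = neg(-1) = 1
  n5 = max2(-18, 1) = 1
  n7 = add(-18, -9) = -27
  n8 = sub(1, -27) = 28
  n9 = mul(-27, 1) = -27
  n10 = add(-27, 28) = 1
  n12 = sub(1, 9) = -8
  n13 = max2(-8, -27) = -8
  n14 = add(-8, -18) = -26

Second demand — change propagation:
  n1: re-runs because x5 -9->-6; new result 6.
  n2: re-runs because x5 -9->-6; n1 9->6; new result -12.
  n5: re-runs because n2 -18->-12; new result 1 (unchanged).
  n7: re-runs because n2 -18->-12; x5 -9->-6; new result -18.
  n8: re-runs because n7 -27->-18; new result 19.
  n9: re-runs because n7 -27->-18; new result -18.
  n10: re-runs because n9 -27->-18; n8 28->19; new result 1 (unchanged).
  n12: re-runs because n1 9->6; new result -5.
  n13: re-runs because n12 -8->-5; n7 -27->-18; new result -5.
  n14: re-runs because n13 -8->-5; n2 -18->-12; new result -17.

n14 now evaluates to -17.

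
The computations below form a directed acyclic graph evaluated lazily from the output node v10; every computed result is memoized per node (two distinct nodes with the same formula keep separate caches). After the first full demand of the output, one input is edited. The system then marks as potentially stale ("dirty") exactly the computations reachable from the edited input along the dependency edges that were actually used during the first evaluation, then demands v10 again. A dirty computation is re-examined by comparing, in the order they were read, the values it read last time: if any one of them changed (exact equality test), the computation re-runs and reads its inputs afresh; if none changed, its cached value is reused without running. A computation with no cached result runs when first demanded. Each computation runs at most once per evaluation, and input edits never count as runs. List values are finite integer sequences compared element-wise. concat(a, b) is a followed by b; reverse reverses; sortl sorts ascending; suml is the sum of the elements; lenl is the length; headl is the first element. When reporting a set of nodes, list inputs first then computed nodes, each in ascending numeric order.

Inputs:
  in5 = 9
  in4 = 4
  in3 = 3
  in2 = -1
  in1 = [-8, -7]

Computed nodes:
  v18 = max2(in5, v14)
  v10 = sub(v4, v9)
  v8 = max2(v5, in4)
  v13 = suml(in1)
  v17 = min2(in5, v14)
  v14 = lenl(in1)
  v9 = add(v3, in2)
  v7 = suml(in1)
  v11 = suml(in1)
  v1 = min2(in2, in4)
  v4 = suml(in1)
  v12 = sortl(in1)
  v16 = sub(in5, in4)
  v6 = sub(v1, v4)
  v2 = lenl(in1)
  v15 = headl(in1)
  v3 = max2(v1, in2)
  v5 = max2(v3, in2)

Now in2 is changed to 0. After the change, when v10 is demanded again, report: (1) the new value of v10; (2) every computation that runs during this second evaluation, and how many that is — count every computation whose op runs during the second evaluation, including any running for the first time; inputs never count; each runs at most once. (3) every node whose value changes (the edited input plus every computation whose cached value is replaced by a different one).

Demanding v10 again yields -15.
4 computations run: v1, v3, v9, v10.
The nodes whose values change: in2, v1, v3, v9, v10.

First demand of the output computes:
  v1 = min2(-1, 4) = -1
  v3 = max2(-1, -1) = -1
  v4 = suml([-8, -7]) = -15
  v9 = add(-1, -1) = -2
  v10 = sub(-15, -2) = -13

After the edit, cleaning proceeds:
  v1: a read changed (in2 -1->0) — executes, giving 0.
  v3: a read changed (v1 -1->0; in2 -1->0) — executes, giving 0.
  v9: a read changed (v3 -1->0; in2 -1->0) — executes, giving 0.
  v10: a read changed (v9 -2->0) — executes, giving -15.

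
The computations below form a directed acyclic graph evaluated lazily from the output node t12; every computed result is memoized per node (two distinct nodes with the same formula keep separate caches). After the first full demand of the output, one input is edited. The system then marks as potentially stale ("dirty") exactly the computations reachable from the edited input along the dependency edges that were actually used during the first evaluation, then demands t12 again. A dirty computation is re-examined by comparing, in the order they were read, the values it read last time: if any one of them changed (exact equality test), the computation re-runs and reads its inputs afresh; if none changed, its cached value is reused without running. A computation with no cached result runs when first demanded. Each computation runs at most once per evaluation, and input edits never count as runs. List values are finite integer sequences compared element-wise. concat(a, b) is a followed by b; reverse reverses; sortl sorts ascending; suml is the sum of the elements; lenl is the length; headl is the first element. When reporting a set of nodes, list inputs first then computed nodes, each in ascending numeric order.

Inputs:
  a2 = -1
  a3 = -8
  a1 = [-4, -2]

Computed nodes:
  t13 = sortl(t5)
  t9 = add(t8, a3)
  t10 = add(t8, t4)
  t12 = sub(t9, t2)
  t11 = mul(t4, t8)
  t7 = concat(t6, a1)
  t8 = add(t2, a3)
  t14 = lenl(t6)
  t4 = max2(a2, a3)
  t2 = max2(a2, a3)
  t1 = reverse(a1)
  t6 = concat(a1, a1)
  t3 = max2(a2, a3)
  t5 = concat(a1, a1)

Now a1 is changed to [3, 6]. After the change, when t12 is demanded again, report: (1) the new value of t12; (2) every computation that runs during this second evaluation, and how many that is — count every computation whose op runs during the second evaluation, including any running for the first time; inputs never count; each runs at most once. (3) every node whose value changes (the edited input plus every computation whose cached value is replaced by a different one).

Demanding t12 again yields -16.
0 computations run: none.
The nodes whose values change: a1.
Note the shortcut — a1 feeds only undemanded nodes, so no recomputation happens.

First demand of the output computes:
  t2 = max2(-1, -8) = -1
  t8 = add(-1, -8) = -9
  t9 = add(-9, -8) = -17
  t12 = sub(-17, -1) = -16

After the edit, cleaning proceeds:
  a1 only reaches undemanded nodes; the second demand re-runs nothing.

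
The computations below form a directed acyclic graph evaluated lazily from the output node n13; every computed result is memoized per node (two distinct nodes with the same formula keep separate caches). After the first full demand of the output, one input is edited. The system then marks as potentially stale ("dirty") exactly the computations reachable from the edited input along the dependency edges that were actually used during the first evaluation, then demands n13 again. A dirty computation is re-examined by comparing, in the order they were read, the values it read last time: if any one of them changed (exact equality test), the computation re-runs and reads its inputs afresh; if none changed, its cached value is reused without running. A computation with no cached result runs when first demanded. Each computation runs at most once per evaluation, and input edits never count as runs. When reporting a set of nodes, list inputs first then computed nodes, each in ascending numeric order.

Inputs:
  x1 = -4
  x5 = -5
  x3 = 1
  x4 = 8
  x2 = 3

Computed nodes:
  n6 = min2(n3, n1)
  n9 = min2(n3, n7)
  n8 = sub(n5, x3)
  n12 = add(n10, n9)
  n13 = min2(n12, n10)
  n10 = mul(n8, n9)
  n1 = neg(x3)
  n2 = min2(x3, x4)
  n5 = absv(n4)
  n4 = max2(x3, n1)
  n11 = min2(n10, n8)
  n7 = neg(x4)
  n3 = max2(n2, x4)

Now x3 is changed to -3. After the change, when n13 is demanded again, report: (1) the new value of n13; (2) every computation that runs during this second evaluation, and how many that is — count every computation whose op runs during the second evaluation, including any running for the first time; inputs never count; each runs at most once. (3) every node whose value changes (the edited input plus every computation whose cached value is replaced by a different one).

First demand of the output computes:
  n1 = neg(1) = -1
  n2 = min2(1, 8) = 1
  n3 = max2(1, 8) = 8
  n4 = max2(1, -1) = 1
  n5 = absv(1) = 1
  n7 = neg(8) = -8
  n8 = sub(1, 1) = 0
  n9 = min2(8, -8) = -8
  n10 = mul(0, -8) = 0
  n12 = add(0, -8) = -8
  n13 = min2(-8, 0) = -8

After the edit, cleaning proceeds:
  n1: a read changed (x3 1->-3) — executes, giving 3.
  n2: a read changed (x3 1->-3) — executes, giving -3.
  n3: a read changed (n2 1->-3) — executes, giving 8 — identical to its old value.
  n4: a read changed (x3 1->-3; n1 -1->3) — executes, giving 3.
  n5: a read changed (n4 1->3) — executes, giving 3.
  n8: a read changed (n5 1->3; x3 1->-3) — executes, giving 6.
  n9: dirty, but its reads are unchanged (n3 unchanged, n7 unchanged); cached -8 stands.
  n10: a read changed (n8 0->6) — executes, giving -48.
  n12: a read changed (n10 0->-48) — executes, giving -56.
  n13: a read changed (n12 -8->-56; n10 0->-48) — executes, giving -56.

Note where the cutoff bites: n9 is checked, finds nothing changed, and keeps its cache.

Demanding n13 again yields -56.
9 computations run: n1, n2, n3, n4, n5, n8, n10, n12, n13.
The nodes whose values change: x3, n1, n2, n4, n5, n8, n10, n12, n13.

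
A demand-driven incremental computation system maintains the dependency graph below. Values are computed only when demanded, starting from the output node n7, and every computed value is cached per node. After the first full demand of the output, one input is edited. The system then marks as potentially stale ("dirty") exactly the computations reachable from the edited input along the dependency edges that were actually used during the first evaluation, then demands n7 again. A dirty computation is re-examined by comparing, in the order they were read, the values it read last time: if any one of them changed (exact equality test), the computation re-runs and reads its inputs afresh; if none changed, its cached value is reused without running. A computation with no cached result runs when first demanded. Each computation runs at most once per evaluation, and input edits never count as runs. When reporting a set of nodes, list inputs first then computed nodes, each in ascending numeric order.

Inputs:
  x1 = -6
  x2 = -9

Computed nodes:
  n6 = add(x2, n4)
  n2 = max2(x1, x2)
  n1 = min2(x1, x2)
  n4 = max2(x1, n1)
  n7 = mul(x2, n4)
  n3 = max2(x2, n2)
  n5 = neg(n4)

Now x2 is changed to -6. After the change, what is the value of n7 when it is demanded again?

New value of n7: 36.

First evaluation (everything demanded from the output):
  n1 = min2(-6, -9) = -9
  n4 = max2(-6, -9) = -6
  n7 = mul(-9, -6) = 54

Propagation after the edit:
  n1: runs — x2 -9->-6; result -6.
  n4: runs — n1 -9->-6; result -6 (same value as before).
  n7: runs — x2 -9->-6; result 36.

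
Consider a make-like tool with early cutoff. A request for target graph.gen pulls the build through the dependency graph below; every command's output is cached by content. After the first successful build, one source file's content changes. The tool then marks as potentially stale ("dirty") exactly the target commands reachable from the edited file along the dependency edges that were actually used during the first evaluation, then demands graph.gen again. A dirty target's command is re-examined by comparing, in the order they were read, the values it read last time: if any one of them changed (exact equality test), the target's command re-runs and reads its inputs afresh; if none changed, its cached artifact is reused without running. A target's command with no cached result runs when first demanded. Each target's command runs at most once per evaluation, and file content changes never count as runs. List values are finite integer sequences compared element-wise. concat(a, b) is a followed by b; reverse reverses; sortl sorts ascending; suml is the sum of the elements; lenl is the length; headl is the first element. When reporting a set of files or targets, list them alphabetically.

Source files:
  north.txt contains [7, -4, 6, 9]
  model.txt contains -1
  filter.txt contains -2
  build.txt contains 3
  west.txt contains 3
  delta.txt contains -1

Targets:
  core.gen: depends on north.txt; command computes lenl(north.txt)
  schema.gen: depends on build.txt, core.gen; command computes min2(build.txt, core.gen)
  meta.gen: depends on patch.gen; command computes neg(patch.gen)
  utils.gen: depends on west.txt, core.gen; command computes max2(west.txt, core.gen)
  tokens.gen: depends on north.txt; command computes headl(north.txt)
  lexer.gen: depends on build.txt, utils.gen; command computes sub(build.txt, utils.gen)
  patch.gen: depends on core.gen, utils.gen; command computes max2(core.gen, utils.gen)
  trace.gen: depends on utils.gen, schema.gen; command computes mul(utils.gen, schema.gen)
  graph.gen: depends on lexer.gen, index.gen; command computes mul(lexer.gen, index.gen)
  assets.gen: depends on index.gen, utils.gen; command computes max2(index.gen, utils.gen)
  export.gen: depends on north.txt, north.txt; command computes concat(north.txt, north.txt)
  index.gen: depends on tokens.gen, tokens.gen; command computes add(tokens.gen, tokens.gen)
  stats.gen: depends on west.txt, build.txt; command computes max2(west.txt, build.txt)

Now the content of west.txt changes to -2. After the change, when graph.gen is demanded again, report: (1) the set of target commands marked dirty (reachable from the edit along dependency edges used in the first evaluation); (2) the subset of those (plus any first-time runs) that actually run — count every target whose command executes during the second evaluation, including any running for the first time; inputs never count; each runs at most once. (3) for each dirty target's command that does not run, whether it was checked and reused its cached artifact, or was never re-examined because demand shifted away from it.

The edit dirties: graph.gen, lexer.gen, utils.gen.
1 target commands run: utils.gen.
Cache hits after checking: graph.gen, lexer.gen.
Note the absorption at utils.gen: it re-runs yet its value is the same, leaving the output's value untouched.

First demand of the output computes:
  core.gen = lenl([7, -4, 6, 9]) = 4
  tokens.gen = headl([7, -4, 6, 9]) = 7
  index.gen = add(7, 7) = 14
  utils.gen = max2(3, 4) = 4
  lexer.gen = sub(3, 4) = -1
  graph.gen = mul(-1, 14) = -14

After the edit, cleaning proceeds:
  utils.gen: a read changed (west.txt 3->-2) — executes, giving 4 — identical to its old value.
  lexer.gen: dirty, but its reads are unchanged (build.txt unchanged, utils.gen unchanged); cached -1 stands.
  graph.gen: dirty, but its reads are unchanged (lexer.gen unchanged, index.gen unchanged); cached -14 stands.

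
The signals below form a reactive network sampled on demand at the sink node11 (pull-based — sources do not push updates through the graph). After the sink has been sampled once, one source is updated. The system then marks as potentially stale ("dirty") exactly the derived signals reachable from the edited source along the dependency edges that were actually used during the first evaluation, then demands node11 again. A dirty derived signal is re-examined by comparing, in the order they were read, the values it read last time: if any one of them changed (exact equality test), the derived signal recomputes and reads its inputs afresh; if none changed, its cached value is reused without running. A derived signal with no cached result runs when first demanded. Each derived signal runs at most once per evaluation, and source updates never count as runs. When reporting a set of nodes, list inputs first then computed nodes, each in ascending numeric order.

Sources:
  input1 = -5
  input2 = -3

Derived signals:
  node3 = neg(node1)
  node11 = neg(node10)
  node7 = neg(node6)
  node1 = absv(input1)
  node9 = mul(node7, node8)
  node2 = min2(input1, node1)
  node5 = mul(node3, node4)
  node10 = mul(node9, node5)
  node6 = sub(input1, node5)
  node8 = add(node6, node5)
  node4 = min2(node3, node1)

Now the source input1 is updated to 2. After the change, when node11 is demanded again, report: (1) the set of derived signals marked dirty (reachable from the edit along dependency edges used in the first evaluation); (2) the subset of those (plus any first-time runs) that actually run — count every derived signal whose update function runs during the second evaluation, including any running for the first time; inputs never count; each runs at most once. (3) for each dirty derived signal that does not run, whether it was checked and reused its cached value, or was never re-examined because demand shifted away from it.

Dirty set: node1, node3, node4, node5, node6, node7, node8, node9, node10, node11.
Run set: node1, node3, node4, node5, node6, node7, node8, node9, node10, node11 (10 run).
All dirty derived signals ended up running.

Initial pass — values computed on the first demand:
  node1 = absv(-5) = 5
  node3 = neg(5) = -5
  node4 = min2(-5, 5) = -5
  node5 = mul(-5, -5) = 25
  node6 = sub(-5, 25) = -30
  node7 = neg(-30) = 30
  node8 = add(-30, 25) = -5
  node9 = mul(30, -5) = -150
  node10 = mul(-150, 25) = -3750
  node11 = neg(-3750) = 3750

Second demand — change propagation:
  node1: re-runs because input1 -5->2; new result 2.
  node3: re-runs because node1 5->2; new result -2.
  node4: re-runs because node3 -5->-2; node1 5->2; new result -2.
  node5: re-runs because node3 -5->-2; node4 -5->-2; new result 4.
  node6: re-runs because input1 -5->2; node5 25->4; new result -2.
  node7: re-runs because node6 -30->-2; new result 2.
  node8: re-runs because node6 -30->-2; node5 25->4; new result 2.
  node9: re-runs because node7 30->2; node8 -5->2; new result 4.
  node10: re-runs because node9 -150->4; node5 25->4; new result 16.
  node11: re-runs because node10 -3750->16; new result -16.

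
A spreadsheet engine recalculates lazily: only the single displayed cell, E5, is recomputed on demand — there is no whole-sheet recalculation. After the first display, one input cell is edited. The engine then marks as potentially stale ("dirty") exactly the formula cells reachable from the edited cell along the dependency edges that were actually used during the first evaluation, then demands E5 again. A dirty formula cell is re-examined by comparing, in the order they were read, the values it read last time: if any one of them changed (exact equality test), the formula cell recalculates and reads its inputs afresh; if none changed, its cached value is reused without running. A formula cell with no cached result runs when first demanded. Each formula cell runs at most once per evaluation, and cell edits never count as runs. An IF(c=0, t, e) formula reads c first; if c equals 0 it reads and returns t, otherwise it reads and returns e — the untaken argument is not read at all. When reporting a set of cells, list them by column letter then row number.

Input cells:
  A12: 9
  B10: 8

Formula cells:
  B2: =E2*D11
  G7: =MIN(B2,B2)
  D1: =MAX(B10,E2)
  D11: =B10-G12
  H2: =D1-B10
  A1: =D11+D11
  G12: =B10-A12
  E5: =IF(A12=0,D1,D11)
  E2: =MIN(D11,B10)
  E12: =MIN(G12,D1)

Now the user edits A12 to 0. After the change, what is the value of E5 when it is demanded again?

New value of E5: 8.
Key observation: a condition flipped, so demand reaches new nodes — D1, E2 run for the first time.

First evaluation (everything demanded from the output):
  G12 = 8 - 9 = -1
  D11 = 8 - -1 = 9
  E5 = IF(A12=0: A12=9 -> else branch D11) = 9

Propagation after the edit:
  G12: runs — A12 9->0; result 8.
  D11: runs — G12 -1->8; result 0.
  E2: demanded for the first time — runs, produces 0.
  D1: demanded for the first time — runs, produces 8.
  E5: runs — A12 9->0; D11 9->0; result 8.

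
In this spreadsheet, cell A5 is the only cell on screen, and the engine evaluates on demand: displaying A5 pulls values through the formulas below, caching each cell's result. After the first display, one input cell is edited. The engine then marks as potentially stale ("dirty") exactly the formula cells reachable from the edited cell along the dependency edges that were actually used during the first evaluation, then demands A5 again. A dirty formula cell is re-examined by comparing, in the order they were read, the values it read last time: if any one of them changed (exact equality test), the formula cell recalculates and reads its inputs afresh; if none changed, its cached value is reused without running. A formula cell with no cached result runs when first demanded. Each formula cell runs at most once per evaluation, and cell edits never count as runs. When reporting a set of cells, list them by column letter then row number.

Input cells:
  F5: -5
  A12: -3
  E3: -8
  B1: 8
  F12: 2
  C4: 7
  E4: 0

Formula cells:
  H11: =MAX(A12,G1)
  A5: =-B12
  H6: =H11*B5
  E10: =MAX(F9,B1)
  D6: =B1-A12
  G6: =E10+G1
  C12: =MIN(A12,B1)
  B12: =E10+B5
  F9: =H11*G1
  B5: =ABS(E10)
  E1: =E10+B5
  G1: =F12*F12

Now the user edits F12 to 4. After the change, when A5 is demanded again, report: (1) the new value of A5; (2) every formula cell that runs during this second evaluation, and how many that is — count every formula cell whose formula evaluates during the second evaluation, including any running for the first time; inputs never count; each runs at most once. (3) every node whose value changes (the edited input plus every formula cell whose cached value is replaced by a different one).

A5 now evaluates to -512.
Run set: A5, B5, B12, E10, F9, G1, H11 (7 run).
Changed values: A5, B5, B12, E10, F9, F12, G1, H11.

Initial pass — values computed on the first demand:
  G1 = 2 * 2 = 4
  H11 = MAX(-3, 4) = 4
  F9 = 4 * 4 = 16
  E10 = MAX(16, 8) = 16
  B5 = ABS(16) = 16
  B12 = 16 + 16 = 32
  A5 = -(32) = -32

Second demand — change propagation:
  G1: re-runs because F12 2->4; F12 2->4; new result 16.
  H11: re-runs because G1 4->16; new result 16.
  F9: re-runs because H11 4->16; G1 4->16; new result 256.
  E10: re-runs because F9 16->256; new result 256.
  B5: re-runs because E10 16->256; new result 256.
  B12: re-runs because E10 16->256; B5 16->256; new result 512.
  A5: re-runs because B12 32->512; new result -512.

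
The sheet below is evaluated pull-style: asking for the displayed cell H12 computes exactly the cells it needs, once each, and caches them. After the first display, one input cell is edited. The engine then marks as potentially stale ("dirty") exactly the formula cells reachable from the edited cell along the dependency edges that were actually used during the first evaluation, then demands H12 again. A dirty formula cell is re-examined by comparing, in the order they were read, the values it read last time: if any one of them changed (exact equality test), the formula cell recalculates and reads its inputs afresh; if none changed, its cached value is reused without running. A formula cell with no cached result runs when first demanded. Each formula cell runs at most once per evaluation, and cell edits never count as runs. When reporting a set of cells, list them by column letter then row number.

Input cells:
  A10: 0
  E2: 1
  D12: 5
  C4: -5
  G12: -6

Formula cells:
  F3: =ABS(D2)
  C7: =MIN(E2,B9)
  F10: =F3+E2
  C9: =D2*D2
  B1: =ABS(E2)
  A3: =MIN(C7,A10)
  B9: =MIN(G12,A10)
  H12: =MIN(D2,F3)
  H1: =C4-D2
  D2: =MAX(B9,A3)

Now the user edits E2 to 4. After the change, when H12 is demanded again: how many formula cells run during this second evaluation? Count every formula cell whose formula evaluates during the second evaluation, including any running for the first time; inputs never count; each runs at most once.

1 formula cells run: C7.
Note the absorption at C7: it re-runs yet its value is the same, leaving the output's value untouched.

First demand of the output computes:
  B9 = MIN(-6, 0) = -6
  C7 = MIN(1, -6) = -6
  A3 = MIN(-6, 0) = -6
  D2 = MAX(-6, -6) = -6
  F3 = ABS(-6) = 6
  H12 = MIN(-6, 6) = -6

After the edit, cleaning proceeds:
  C7: a read changed (E2 1->4) — executes, giving -6 — identical to its old value.
  A3: dirty, but its reads are unchanged (C7 unchanged, A10 unchanged); cached -6 stands.
  D2: dirty, but its reads are unchanged (B9 unchanged, A3 unchanged); cached -6 stands.
  F3: dirty, but its reads are unchanged (D2 unchanged); cached 6 stands.
  H12: dirty, but its reads are unchanged (D2 unchanged, F3 unchanged); cached -6 stands.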